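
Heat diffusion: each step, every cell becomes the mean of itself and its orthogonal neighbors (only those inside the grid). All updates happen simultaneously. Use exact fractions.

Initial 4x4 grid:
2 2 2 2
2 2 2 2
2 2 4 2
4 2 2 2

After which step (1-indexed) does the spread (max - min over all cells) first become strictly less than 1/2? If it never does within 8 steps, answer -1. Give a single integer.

Answer: 3

Derivation:
Step 1: max=8/3, min=2, spread=2/3
Step 2: max=23/9, min=2, spread=5/9
Step 3: max=2687/1080, min=49/24, spread=241/540
  -> spread < 1/2 first at step 3
Step 4: max=78749/32400, min=12499/6000, spread=3517/10125
Step 5: max=2335079/972000, min=76291/36000, spread=137611/486000
Step 6: max=13828573/5832000, min=154021/72000, spread=169109/729000
Step 7: max=2057220827/874800000, min=349709843/162000000, spread=421969187/2187000000
Step 8: max=61225168889/26244000000, min=10565627243/4860000000, spread=5213477221/32805000000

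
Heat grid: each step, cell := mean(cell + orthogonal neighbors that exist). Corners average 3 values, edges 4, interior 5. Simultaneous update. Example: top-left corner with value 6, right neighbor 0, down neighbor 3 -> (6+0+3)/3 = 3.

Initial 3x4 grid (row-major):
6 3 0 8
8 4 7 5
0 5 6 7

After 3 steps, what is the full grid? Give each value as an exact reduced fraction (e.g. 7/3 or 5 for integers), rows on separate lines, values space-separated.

Answer: 10189/2160 31603/7200 35063/7200 5287/1080
10741/2400 9733/2000 14587/3000 80491/14400
5077/1080 16639/3600 1637/300 4033/720

Derivation:
After step 1:
  17/3 13/4 9/2 13/3
  9/2 27/5 22/5 27/4
  13/3 15/4 25/4 6
After step 2:
  161/36 1129/240 989/240 187/36
  199/40 213/50 273/50 1289/240
  151/36 74/15 51/10 19/3
After step 3:
  10189/2160 31603/7200 35063/7200 5287/1080
  10741/2400 9733/2000 14587/3000 80491/14400
  5077/1080 16639/3600 1637/300 4033/720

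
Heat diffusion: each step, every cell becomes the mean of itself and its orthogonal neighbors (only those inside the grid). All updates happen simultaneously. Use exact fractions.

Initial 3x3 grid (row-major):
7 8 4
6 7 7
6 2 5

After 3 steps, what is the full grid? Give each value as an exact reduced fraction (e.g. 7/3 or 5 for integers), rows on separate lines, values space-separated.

Answer: 115/18 9097/1440 2641/432
8657/1440 7013/1200 5513/960
1189/216 3881/720 2291/432

Derivation:
After step 1:
  7 13/2 19/3
  13/2 6 23/4
  14/3 5 14/3
After step 2:
  20/3 155/24 223/36
  145/24 119/20 91/16
  97/18 61/12 185/36
After step 3:
  115/18 9097/1440 2641/432
  8657/1440 7013/1200 5513/960
  1189/216 3881/720 2291/432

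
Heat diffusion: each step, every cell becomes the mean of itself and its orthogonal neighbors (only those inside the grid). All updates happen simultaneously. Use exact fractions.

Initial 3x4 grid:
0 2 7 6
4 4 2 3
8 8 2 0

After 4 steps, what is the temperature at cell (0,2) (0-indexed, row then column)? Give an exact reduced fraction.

Answer: 404611/108000

Derivation:
Step 1: cell (0,2) = 17/4
Step 2: cell (0,2) = 493/120
Step 3: cell (0,2) = 13603/3600
Step 4: cell (0,2) = 404611/108000
Full grid after step 4:
  40961/10800 134677/36000 404611/108000 474817/129600
  445121/108000 358913/90000 147003/40000 1007411/288000
  144533/32400 113039/27000 199243/54000 432017/129600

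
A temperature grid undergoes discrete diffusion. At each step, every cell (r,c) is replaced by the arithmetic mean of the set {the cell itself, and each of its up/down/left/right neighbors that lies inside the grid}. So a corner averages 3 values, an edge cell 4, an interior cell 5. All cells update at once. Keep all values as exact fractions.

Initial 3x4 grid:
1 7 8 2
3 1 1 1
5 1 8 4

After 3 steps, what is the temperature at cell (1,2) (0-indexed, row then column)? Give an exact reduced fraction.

Answer: 1801/500

Derivation:
Step 1: cell (1,2) = 19/5
Step 2: cell (1,2) = 82/25
Step 3: cell (1,2) = 1801/500
Full grid after step 3:
  7321/2160 26389/7200 26059/7200 7843/2160
  23179/7200 9941/3000 1801/500 4019/1200
  739/240 8113/2400 24509/7200 7613/2160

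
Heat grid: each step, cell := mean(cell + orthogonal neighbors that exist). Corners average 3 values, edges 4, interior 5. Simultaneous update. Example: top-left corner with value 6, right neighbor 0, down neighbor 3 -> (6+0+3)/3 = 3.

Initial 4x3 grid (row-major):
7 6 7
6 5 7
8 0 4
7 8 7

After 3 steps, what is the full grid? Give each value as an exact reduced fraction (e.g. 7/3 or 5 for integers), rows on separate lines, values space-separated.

Answer: 3257/540 29107/4800 6359/1080
42923/7200 11133/2000 40873/7200
41353/7200 5659/1000 38303/7200
2645/432 13631/2400 2443/432

Derivation:
After step 1:
  19/3 25/4 20/3
  13/2 24/5 23/4
  21/4 5 9/2
  23/3 11/2 19/3
After step 2:
  229/36 481/80 56/9
  1373/240 283/50 1303/240
  293/48 501/100 259/48
  221/36 49/8 49/9
After step 3:
  3257/540 29107/4800 6359/1080
  42923/7200 11133/2000 40873/7200
  41353/7200 5659/1000 38303/7200
  2645/432 13631/2400 2443/432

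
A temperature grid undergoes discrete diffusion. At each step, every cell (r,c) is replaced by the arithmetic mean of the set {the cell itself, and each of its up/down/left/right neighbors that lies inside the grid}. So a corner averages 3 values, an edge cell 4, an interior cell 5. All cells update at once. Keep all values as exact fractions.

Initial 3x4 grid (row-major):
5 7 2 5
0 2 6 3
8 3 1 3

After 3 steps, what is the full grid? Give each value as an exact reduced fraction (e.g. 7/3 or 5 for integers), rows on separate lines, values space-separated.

After step 1:
  4 4 5 10/3
  15/4 18/5 14/5 17/4
  11/3 7/2 13/4 7/3
After step 2:
  47/12 83/20 227/60 151/36
  901/240 353/100 189/50 763/240
  131/36 841/240 713/240 59/18
After step 3:
  2837/720 769/200 14317/3600 8033/2160
  53423/14400 11231/3000 5173/1500 51953/14400
  3923/1080 24559/7200 24359/7200 1697/540

Answer: 2837/720 769/200 14317/3600 8033/2160
53423/14400 11231/3000 5173/1500 51953/14400
3923/1080 24559/7200 24359/7200 1697/540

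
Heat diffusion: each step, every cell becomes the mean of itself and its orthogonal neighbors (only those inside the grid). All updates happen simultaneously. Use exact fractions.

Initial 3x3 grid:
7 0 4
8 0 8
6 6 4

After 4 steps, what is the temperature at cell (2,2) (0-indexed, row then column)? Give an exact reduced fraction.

Answer: 1043/225

Derivation:
Step 1: cell (2,2) = 6
Step 2: cell (2,2) = 14/3
Step 3: cell (2,2) = 218/45
Step 4: cell (2,2) = 1043/225
Full grid after step 4:
  24007/5400 1246427/288000 177331/43200
  4167031/864000 202459/45000 160319/36000
  643343/129600 530207/108000 1043/225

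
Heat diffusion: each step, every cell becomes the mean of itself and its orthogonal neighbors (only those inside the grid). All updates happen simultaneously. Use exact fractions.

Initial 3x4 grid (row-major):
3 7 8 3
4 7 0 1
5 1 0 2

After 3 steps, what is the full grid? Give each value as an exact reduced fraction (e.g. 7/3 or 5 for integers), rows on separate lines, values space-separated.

After step 1:
  14/3 25/4 9/2 4
  19/4 19/5 16/5 3/2
  10/3 13/4 3/4 1
After step 2:
  47/9 1153/240 359/80 10/3
  331/80 17/4 11/4 97/40
  34/9 167/60 41/20 13/12
After step 3:
  5099/1080 1351/288 123/32 2459/720
  1391/320 749/200 1277/400 1151/480
  7703/2160 463/144 13/6 667/360

Answer: 5099/1080 1351/288 123/32 2459/720
1391/320 749/200 1277/400 1151/480
7703/2160 463/144 13/6 667/360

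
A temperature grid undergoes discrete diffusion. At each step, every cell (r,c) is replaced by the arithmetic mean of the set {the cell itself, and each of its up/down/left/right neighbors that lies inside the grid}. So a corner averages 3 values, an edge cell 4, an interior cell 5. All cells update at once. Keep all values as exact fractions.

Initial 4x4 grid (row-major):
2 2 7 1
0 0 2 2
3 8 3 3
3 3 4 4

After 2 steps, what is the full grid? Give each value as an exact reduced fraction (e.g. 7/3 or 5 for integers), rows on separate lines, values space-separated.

After step 1:
  4/3 11/4 3 10/3
  5/4 12/5 14/5 2
  7/2 17/5 4 3
  3 9/2 7/2 11/3
After step 2:
  16/9 569/240 713/240 25/9
  509/240 63/25 71/25 167/60
  223/80 89/25 167/50 19/6
  11/3 18/5 47/12 61/18

Answer: 16/9 569/240 713/240 25/9
509/240 63/25 71/25 167/60
223/80 89/25 167/50 19/6
11/3 18/5 47/12 61/18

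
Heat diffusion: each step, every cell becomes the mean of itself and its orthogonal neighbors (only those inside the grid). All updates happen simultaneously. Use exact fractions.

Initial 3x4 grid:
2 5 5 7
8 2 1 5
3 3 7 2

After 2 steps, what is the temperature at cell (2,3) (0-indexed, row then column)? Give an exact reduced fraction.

Step 1: cell (2,3) = 14/3
Step 2: cell (2,3) = 35/9
Full grid after step 2:
  49/12 21/5 53/12 167/36
  1033/240 94/25 193/50 217/48
  73/18 58/15 47/12 35/9

Answer: 35/9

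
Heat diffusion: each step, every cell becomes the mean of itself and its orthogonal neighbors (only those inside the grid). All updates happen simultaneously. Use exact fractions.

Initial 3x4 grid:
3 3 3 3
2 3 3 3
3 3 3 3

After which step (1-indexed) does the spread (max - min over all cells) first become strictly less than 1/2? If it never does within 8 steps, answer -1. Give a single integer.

Step 1: max=3, min=8/3, spread=1/3
  -> spread < 1/2 first at step 1
Step 2: max=3, min=653/240, spread=67/240
Step 3: max=3, min=6043/2160, spread=437/2160
Step 4: max=2991/1000, min=2434469/864000, spread=29951/172800
Step 5: max=10046/3375, min=22112179/7776000, spread=206761/1555200
Step 6: max=16034329/5400000, min=8875004429/3110400000, spread=14430763/124416000
Step 7: max=1278347273/432000000, min=534764258311/186624000000, spread=139854109/1492992000
Step 8: max=114788771023/38880000000, min=32169848109749/11197440000000, spread=7114543559/89579520000

Answer: 1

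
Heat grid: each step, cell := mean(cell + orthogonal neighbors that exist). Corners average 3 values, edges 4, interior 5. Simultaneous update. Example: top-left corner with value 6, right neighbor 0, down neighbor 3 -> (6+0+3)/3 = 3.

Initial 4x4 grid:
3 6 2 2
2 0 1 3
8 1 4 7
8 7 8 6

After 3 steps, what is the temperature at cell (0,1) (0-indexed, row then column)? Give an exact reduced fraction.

Step 1: cell (0,1) = 11/4
Step 2: cell (0,1) = 67/24
Step 3: cell (0,1) = 2029/720
Full grid after step 3:
  679/216 2029/720 9781/3600 1207/432
  323/90 9623/3000 18641/6000 24527/7200
  4199/900 26611/6000 4409/1000 11029/2400
  2453/432 39907/7200 4443/800 2017/360

Answer: 2029/720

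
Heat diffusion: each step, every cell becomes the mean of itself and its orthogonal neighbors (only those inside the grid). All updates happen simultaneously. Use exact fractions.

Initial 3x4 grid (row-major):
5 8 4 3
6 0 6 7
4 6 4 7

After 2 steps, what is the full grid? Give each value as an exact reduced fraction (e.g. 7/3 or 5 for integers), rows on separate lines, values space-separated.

After step 1:
  19/3 17/4 21/4 14/3
  15/4 26/5 21/5 23/4
  16/3 7/2 23/4 6
After step 2:
  43/9 631/120 551/120 47/9
  1237/240 209/50 523/100 1237/240
  151/36 1187/240 389/80 35/6

Answer: 43/9 631/120 551/120 47/9
1237/240 209/50 523/100 1237/240
151/36 1187/240 389/80 35/6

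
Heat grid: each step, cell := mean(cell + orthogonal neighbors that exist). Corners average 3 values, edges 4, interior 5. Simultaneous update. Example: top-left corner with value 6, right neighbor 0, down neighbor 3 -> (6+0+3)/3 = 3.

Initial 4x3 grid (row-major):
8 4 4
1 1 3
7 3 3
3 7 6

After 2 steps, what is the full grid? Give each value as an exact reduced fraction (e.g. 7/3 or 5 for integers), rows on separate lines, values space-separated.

After step 1:
  13/3 17/4 11/3
  17/4 12/5 11/4
  7/2 21/5 15/4
  17/3 19/4 16/3
After step 2:
  77/18 293/80 32/9
  869/240 357/100 377/120
  1057/240 93/25 481/120
  167/36 399/80 83/18

Answer: 77/18 293/80 32/9
869/240 357/100 377/120
1057/240 93/25 481/120
167/36 399/80 83/18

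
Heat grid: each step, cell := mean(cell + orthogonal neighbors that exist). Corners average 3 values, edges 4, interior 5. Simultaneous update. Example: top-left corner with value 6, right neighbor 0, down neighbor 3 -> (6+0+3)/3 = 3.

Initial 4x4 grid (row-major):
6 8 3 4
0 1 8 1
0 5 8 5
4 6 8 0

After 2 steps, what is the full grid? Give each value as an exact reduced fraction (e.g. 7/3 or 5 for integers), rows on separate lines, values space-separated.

Answer: 131/36 1159/240 1027/240 155/36
49/15 377/100 513/100 223/60
17/6 116/25 24/5 287/60
34/9 223/48 1343/240 40/9

Derivation:
After step 1:
  14/3 9/2 23/4 8/3
  7/4 22/5 21/5 9/2
  9/4 4 34/5 7/2
  10/3 23/4 11/2 13/3
After step 2:
  131/36 1159/240 1027/240 155/36
  49/15 377/100 513/100 223/60
  17/6 116/25 24/5 287/60
  34/9 223/48 1343/240 40/9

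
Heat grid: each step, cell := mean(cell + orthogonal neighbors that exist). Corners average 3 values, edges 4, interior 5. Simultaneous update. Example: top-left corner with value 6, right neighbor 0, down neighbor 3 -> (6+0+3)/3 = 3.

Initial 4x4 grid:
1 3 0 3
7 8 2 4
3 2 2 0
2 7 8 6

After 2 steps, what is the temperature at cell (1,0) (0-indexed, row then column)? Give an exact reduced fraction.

Step 1: cell (1,0) = 19/4
Step 2: cell (1,0) = 979/240
Full grid after step 2:
  137/36 49/15 79/30 79/36
  979/240 79/20 293/100 647/240
  333/80 397/100 383/100 763/240
  49/12 189/40 539/120 161/36

Answer: 979/240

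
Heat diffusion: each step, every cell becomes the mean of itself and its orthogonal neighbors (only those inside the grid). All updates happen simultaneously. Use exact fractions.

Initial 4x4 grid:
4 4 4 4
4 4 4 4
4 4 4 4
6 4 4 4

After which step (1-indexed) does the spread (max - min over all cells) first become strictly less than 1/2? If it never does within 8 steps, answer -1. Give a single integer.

Step 1: max=14/3, min=4, spread=2/3
Step 2: max=41/9, min=4, spread=5/9
Step 3: max=473/108, min=4, spread=41/108
  -> spread < 1/2 first at step 3
Step 4: max=14003/3240, min=4, spread=1043/3240
Step 5: max=414353/97200, min=4, spread=25553/97200
Step 6: max=12335459/2916000, min=36079/9000, spread=645863/2916000
Step 7: max=367561691/87480000, min=240971/60000, spread=16225973/87480000
Step 8: max=10975077983/2624400000, min=108701/27000, spread=409340783/2624400000

Answer: 3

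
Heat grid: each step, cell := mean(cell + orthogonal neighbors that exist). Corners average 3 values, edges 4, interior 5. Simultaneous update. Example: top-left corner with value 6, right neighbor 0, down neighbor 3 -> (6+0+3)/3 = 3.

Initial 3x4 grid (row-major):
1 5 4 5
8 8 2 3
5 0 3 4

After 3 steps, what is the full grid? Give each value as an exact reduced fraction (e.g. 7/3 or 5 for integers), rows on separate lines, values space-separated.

After step 1:
  14/3 9/2 4 4
  11/2 23/5 4 7/2
  13/3 4 9/4 10/3
After step 2:
  44/9 533/120 33/8 23/6
  191/40 113/25 367/100 89/24
  83/18 911/240 163/48 109/36
After step 3:
  2539/540 8089/1800 1607/400 35/9
  3759/800 8481/2000 23303/6000 25631/7200
  9491/2160 29381/7200 25001/7200 1459/432

Answer: 2539/540 8089/1800 1607/400 35/9
3759/800 8481/2000 23303/6000 25631/7200
9491/2160 29381/7200 25001/7200 1459/432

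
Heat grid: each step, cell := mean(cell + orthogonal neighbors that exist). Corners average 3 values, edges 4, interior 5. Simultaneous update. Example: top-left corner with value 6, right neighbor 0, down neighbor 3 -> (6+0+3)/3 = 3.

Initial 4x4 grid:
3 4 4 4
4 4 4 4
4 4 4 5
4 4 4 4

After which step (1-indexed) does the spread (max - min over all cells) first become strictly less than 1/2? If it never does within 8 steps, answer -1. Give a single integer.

Step 1: max=13/3, min=11/3, spread=2/3
Step 2: max=511/120, min=67/18, spread=193/360
Step 3: max=4531/1080, min=823/216, spread=52/135
  -> spread < 1/2 first at step 3
Step 4: max=448843/108000, min=24877/6480, spread=102679/324000
Step 5: max=4026643/972000, min=3768767/972000, spread=64469/243000
Step 6: max=120154387/29160000, min=113669291/29160000, spread=810637/3645000
Step 7: max=3592475101/874800000, min=685796977/174960000, spread=20436277/109350000
Step 8: max=107386630891/26244000000, min=20653069831/5248800000, spread=515160217/3280500000

Answer: 3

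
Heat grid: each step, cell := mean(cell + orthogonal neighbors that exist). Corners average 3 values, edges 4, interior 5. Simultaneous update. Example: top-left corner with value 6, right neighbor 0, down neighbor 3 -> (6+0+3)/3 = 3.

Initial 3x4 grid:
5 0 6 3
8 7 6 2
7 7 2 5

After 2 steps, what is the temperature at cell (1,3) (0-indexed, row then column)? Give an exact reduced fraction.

Step 1: cell (1,3) = 4
Step 2: cell (1,3) = 229/60
Full grid after step 2:
  187/36 1091/240 991/240 137/36
  1441/240 136/25 459/100 229/60
  119/18 1421/240 367/80 4

Answer: 229/60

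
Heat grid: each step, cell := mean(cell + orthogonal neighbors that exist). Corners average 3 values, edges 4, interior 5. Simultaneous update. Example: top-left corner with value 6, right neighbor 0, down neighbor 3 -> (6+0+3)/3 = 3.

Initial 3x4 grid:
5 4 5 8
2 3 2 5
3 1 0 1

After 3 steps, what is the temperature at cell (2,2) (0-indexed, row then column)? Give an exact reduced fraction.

Step 1: cell (2,2) = 1
Step 2: cell (2,2) = 31/16
Step 3: cell (2,2) = 5453/2400
Full grid after step 3:
  7429/2160 13427/3600 304/75 79/18
  42533/14400 4303/1500 6459/2000 1403/400
  139/60 5393/2400 5453/2400 385/144

Answer: 5453/2400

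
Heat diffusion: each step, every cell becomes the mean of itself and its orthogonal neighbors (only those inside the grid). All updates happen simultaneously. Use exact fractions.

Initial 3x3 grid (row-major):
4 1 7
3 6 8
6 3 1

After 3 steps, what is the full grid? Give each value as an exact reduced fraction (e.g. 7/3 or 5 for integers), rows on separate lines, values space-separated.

After step 1:
  8/3 9/2 16/3
  19/4 21/5 11/2
  4 4 4
After step 2:
  143/36 167/40 46/9
  937/240 459/100 571/120
  17/4 81/20 9/2
After step 3:
  8677/2160 10709/2400 632/135
  60179/14400 8591/2000 34127/7200
  2929/720 1739/400 1597/360

Answer: 8677/2160 10709/2400 632/135
60179/14400 8591/2000 34127/7200
2929/720 1739/400 1597/360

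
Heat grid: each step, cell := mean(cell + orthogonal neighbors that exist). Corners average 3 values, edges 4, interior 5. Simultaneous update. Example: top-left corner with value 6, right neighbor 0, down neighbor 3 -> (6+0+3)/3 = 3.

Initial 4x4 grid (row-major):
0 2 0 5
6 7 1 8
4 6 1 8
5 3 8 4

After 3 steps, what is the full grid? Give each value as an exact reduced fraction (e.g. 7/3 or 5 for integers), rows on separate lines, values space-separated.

Answer: 7219/2160 4529/1440 24821/7200 2081/540
1379/360 937/240 59/15 32651/7200
2747/600 2171/500 28771/6000 35659/7200
413/90 364/75 4343/900 11593/2160

Derivation:
After step 1:
  8/3 9/4 2 13/3
  17/4 22/5 17/5 11/2
  21/4 21/5 24/5 21/4
  4 11/2 4 20/3
After step 2:
  55/18 679/240 719/240 71/18
  497/120 37/10 201/50 1109/240
  177/40 483/100 433/100 1333/240
  59/12 177/40 629/120 191/36
After step 3:
  7219/2160 4529/1440 24821/7200 2081/540
  1379/360 937/240 59/15 32651/7200
  2747/600 2171/500 28771/6000 35659/7200
  413/90 364/75 4343/900 11593/2160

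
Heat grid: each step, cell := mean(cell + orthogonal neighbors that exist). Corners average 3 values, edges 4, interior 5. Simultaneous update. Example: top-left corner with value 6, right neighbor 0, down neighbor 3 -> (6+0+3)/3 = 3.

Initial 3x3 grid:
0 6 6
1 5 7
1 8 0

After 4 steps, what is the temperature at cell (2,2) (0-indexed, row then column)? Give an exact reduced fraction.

Step 1: cell (2,2) = 5
Step 2: cell (2,2) = 13/3
Step 3: cell (2,2) = 93/20
Step 4: cell (2,2) = 47279/10800
Full grid after step 4:
  116287/32400 3631891/864000 590773/129600
  3113641/864000 9993/2500 1999633/432000
  452923/129600 1750633/432000 47279/10800

Answer: 47279/10800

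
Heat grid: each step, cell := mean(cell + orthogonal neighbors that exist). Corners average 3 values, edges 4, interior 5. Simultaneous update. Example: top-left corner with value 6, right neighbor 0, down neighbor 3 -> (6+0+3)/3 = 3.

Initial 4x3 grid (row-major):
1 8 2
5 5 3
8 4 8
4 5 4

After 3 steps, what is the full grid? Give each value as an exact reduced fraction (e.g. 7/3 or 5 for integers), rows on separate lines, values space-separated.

Answer: 125/27 181/40 1933/432
1769/360 1917/400 6841/1440
3679/720 3113/600 7133/1440
2285/432 14681/2880 1117/216

Derivation:
After step 1:
  14/3 4 13/3
  19/4 5 9/2
  21/4 6 19/4
  17/3 17/4 17/3
After step 2:
  161/36 9/2 77/18
  59/12 97/20 223/48
  65/12 101/20 251/48
  91/18 259/48 44/9
After step 3:
  125/27 181/40 1933/432
  1769/360 1917/400 6841/1440
  3679/720 3113/600 7133/1440
  2285/432 14681/2880 1117/216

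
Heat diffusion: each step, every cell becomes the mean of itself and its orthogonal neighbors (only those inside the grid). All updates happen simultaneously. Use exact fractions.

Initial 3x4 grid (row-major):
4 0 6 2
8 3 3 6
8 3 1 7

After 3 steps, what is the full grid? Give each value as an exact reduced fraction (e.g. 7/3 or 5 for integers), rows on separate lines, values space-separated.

Answer: 3013/720 1529/400 3269/900 4319/1080
66499/14400 3007/750 23441/6000 29147/7200
2591/540 31397/7200 28777/7200 9043/2160

Derivation:
After step 1:
  4 13/4 11/4 14/3
  23/4 17/5 19/5 9/2
  19/3 15/4 7/2 14/3
After step 2:
  13/3 67/20 217/60 143/36
  1169/240 399/100 359/100 529/120
  95/18 1019/240 943/240 38/9
After step 3:
  3013/720 1529/400 3269/900 4319/1080
  66499/14400 3007/750 23441/6000 29147/7200
  2591/540 31397/7200 28777/7200 9043/2160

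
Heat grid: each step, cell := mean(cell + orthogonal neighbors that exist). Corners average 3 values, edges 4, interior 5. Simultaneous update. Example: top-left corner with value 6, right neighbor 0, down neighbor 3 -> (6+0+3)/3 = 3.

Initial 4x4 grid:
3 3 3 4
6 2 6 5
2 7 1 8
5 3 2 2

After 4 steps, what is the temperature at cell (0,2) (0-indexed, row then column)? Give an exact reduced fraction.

Step 1: cell (0,2) = 4
Step 2: cell (0,2) = 283/80
Step 3: cell (0,2) = 1987/480
Step 4: cell (0,2) = 282173/72000
Full grid after step 4:
  9943/2700 281141/72000 282173/72000 9209/2160
  282931/72000 7043/1875 24911/6000 295673/72000
  162637/43200 357277/90000 56869/15000 297041/72000
  125803/32400 157237/43200 276331/72000 20261/5400

Answer: 282173/72000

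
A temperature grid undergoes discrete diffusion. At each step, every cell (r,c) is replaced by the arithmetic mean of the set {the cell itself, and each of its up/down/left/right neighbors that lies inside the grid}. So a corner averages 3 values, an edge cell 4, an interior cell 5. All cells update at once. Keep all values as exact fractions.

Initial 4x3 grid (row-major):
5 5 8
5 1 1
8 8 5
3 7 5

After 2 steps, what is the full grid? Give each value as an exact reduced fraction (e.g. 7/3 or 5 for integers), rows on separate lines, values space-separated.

After step 1:
  5 19/4 14/3
  19/4 4 15/4
  6 29/5 19/4
  6 23/4 17/3
After step 2:
  29/6 221/48 79/18
  79/16 461/100 103/24
  451/80 263/50 599/120
  71/12 1393/240 97/18

Answer: 29/6 221/48 79/18
79/16 461/100 103/24
451/80 263/50 599/120
71/12 1393/240 97/18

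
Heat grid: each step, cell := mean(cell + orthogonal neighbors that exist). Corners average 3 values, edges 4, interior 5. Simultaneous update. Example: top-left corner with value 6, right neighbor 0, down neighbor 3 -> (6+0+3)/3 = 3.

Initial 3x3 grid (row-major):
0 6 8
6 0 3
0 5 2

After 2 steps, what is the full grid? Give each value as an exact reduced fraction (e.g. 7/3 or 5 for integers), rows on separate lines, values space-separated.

After step 1:
  4 7/2 17/3
  3/2 4 13/4
  11/3 7/4 10/3
After step 2:
  3 103/24 149/36
  79/24 14/5 65/16
  83/36 51/16 25/9

Answer: 3 103/24 149/36
79/24 14/5 65/16
83/36 51/16 25/9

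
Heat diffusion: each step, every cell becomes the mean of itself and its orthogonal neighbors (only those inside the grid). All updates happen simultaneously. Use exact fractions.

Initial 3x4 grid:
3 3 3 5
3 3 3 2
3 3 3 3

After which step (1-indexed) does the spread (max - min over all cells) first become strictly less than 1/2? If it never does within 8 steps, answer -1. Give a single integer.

Step 1: max=7/2, min=8/3, spread=5/6
Step 2: max=121/36, min=43/15, spread=89/180
  -> spread < 1/2 first at step 2
Step 3: max=11479/3600, min=6373/2160, spread=643/2700
Step 4: max=409531/129600, min=10054/3375, spread=117287/648000
Step 5: max=24203669/7776000, min=3232037/1080000, spread=4665013/38880000
Step 6: max=1445873431/466560000, min=405101/135000, spread=73351/746496
Step 7: max=86272282229/27993600000, min=292691633/97200000, spread=79083677/1119744000
Step 8: max=5162732232511/1679616000000, min=35182264369/11664000000, spread=771889307/13436928000

Answer: 2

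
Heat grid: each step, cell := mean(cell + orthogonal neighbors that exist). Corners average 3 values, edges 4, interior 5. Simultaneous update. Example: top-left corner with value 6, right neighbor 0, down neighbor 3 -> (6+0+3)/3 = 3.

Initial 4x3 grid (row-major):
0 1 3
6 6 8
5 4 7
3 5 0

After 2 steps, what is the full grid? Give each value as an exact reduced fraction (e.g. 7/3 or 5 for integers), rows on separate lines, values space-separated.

Answer: 109/36 83/24 25/6
193/48 463/100 79/16
1109/240 453/100 403/80
71/18 251/60 47/12

Derivation:
After step 1:
  7/3 5/2 4
  17/4 5 6
  9/2 27/5 19/4
  13/3 3 4
After step 2:
  109/36 83/24 25/6
  193/48 463/100 79/16
  1109/240 453/100 403/80
  71/18 251/60 47/12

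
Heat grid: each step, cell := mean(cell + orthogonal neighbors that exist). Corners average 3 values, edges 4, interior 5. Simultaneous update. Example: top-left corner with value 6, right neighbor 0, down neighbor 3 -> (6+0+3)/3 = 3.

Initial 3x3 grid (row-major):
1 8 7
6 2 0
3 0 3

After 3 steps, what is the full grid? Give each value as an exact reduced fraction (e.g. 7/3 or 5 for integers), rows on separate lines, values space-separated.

After step 1:
  5 9/2 5
  3 16/5 3
  3 2 1
After step 2:
  25/6 177/40 25/6
  71/20 157/50 61/20
  8/3 23/10 2
After step 3:
  1457/360 9539/2400 1397/360
  4057/1200 3293/1000 3707/1200
  511/180 379/150 49/20

Answer: 1457/360 9539/2400 1397/360
4057/1200 3293/1000 3707/1200
511/180 379/150 49/20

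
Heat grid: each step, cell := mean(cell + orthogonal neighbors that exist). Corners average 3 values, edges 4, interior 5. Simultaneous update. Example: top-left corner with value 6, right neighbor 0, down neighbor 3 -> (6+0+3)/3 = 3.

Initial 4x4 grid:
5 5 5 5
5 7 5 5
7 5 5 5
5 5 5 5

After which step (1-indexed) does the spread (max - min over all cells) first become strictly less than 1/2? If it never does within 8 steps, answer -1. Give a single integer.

Answer: 4

Derivation:
Step 1: max=6, min=5, spread=1
Step 2: max=689/120, min=5, spread=89/120
Step 3: max=6701/1200, min=5, spread=701/1200
Step 4: max=118969/21600, min=10149/2000, spread=46799/108000
  -> spread < 1/2 first at step 4
Step 5: max=5896697/1080000, min=137671/27000, spread=389857/1080000
Step 6: max=526959959/97200000, min=138727/27000, spread=27542759/97200000
Step 7: max=5249171201/972000000, min=12540011/2430000, spread=77722267/324000000
Step 8: max=156802377101/29160000000, min=12591270971/2430000000, spread=5707125449/29160000000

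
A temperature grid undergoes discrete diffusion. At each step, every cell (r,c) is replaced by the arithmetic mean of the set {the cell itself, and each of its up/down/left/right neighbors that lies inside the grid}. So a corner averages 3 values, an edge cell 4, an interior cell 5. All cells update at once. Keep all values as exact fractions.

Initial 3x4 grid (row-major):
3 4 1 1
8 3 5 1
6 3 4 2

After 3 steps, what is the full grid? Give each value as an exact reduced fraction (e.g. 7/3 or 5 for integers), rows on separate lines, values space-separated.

Answer: 1571/360 709/200 141/50 1541/720
2029/450 1522/375 17507/6000 35893/14400
5183/1080 14687/3600 12127/3600 5723/2160

Derivation:
After step 1:
  5 11/4 11/4 1
  5 23/5 14/5 9/4
  17/3 4 7/2 7/3
After step 2:
  17/4 151/40 93/40 2
  76/15 383/100 159/50 503/240
  44/9 533/120 379/120 97/36
After step 3:
  1571/360 709/200 141/50 1541/720
  2029/450 1522/375 17507/6000 35893/14400
  5183/1080 14687/3600 12127/3600 5723/2160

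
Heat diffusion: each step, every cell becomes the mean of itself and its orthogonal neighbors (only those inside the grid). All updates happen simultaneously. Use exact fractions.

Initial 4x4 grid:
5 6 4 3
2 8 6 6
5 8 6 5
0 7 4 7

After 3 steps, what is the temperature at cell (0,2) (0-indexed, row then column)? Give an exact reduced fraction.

Answer: 18559/3600

Derivation:
Step 1: cell (0,2) = 19/4
Step 2: cell (0,2) = 125/24
Step 3: cell (0,2) = 18559/3600
Full grid after step 3:
  2161/432 19219/3600 18559/3600 1097/216
  37073/7200 32183/6000 16849/3000 4741/900
  3849/800 1109/200 6733/1200 2561/450
  1733/360 4089/800 40961/7200 12083/2160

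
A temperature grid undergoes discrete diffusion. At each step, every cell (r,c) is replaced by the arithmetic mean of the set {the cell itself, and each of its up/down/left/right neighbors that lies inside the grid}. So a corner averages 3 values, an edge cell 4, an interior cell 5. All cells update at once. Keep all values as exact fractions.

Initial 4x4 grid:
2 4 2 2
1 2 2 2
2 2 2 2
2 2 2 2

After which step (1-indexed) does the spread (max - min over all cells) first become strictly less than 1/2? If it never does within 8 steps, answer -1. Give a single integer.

Step 1: max=5/2, min=7/4, spread=3/4
Step 2: max=143/60, min=15/8, spread=61/120
Step 3: max=447/200, min=139/72, spread=137/450
  -> spread < 1/2 first at step 3
Step 4: max=118559/54000, min=21077/10800, spread=6587/27000
Step 5: max=388429/180000, min=637619/324000, spread=153883/810000
Step 6: max=103938083/48600000, min=19302419/9720000, spread=1856497/12150000
Step 7: max=344180897/162000000, min=116535031/58320000, spread=92126149/729000000
Step 8: max=10270468489/4860000000, min=17580933527/8748000000, spread=2264774383/21870000000

Answer: 3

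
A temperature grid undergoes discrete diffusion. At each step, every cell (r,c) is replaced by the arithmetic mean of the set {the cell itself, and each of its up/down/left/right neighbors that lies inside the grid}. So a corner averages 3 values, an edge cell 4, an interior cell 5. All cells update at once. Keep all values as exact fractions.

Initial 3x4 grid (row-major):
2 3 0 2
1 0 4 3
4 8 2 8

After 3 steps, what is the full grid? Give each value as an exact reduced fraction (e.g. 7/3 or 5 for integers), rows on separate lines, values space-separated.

After step 1:
  2 5/4 9/4 5/3
  7/4 16/5 9/5 17/4
  13/3 7/2 11/2 13/3
After step 2:
  5/3 87/40 209/120 49/18
  677/240 23/10 17/5 241/80
  115/36 62/15 227/60 169/36
After step 3:
  533/240 473/240 1807/720 5383/2160
  7187/2880 3559/1200 1139/400 3319/960
  7307/2160 1207/360 1441/360 8273/2160

Answer: 533/240 473/240 1807/720 5383/2160
7187/2880 3559/1200 1139/400 3319/960
7307/2160 1207/360 1441/360 8273/2160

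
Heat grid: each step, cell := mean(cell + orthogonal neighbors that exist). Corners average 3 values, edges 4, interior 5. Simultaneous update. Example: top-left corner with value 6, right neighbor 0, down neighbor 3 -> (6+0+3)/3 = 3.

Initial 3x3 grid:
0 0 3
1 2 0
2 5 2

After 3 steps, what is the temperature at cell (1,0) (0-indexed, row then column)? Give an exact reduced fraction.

Answer: 7619/4800

Derivation:
Step 1: cell (1,0) = 5/4
Step 2: cell (1,0) = 117/80
Step 3: cell (1,0) = 7619/4800
Full grid after step 3:
  1243/1080 18157/14400 27/20
  7619/4800 2471/1500 25207/14400
  271/135 3423/1600 2263/1080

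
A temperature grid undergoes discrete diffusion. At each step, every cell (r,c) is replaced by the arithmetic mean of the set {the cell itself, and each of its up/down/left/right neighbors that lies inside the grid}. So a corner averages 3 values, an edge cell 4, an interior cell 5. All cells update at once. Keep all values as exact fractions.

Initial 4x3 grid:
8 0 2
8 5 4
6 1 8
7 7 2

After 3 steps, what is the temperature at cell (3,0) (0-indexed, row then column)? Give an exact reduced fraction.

Step 1: cell (3,0) = 20/3
Step 2: cell (3,0) = 197/36
Step 3: cell (3,0) = 6137/1080
Full grid after step 3:
  641/135 2491/576 2567/720
  7741/1440 2621/600 503/120
  1537/288 1549/300 629/144
  6137/1080 14417/2880 10759/2160

Answer: 6137/1080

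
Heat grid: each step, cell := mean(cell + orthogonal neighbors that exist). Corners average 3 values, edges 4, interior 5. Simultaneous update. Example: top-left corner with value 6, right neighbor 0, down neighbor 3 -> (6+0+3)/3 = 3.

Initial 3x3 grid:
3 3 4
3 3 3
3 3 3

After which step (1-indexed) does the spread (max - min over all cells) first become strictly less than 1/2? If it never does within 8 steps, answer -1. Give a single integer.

Answer: 1

Derivation:
Step 1: max=10/3, min=3, spread=1/3
  -> spread < 1/2 first at step 1
Step 2: max=59/18, min=3, spread=5/18
Step 3: max=689/216, min=3, spread=41/216
Step 4: max=41011/12960, min=1091/360, spread=347/2592
Step 5: max=2439737/777600, min=10957/3600, spread=2921/31104
Step 6: max=145796539/46656000, min=1321483/432000, spread=24611/373248
Step 7: max=8716802033/2799360000, min=29816741/9720000, spread=207329/4478976
Step 8: max=521914752451/167961600000, min=1594001599/518400000, spread=1746635/53747712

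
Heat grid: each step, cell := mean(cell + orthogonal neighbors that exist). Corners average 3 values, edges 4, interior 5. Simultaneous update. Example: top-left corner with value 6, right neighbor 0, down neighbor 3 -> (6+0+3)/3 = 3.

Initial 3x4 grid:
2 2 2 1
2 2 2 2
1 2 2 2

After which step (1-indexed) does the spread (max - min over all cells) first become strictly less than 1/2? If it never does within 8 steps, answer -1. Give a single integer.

Step 1: max=2, min=5/3, spread=1/3
  -> spread < 1/2 first at step 1
Step 2: max=31/16, min=31/18, spread=31/144
Step 3: max=137/72, min=391/216, spread=5/54
Step 4: max=3019/1600, min=47623/25920, spread=803/16200
Step 5: max=973529/518400, min=2884187/1555200, spread=91/3888
Step 6: max=24284119/12960000, min=173740933/93312000, spread=5523619/466560000
Step 7: max=1164358583/622080000, min=10446427247/5598720000, spread=205/34992
Step 8: max=209464565791/111974400000, min=627409497373/335923200000, spread=4921/1679616

Answer: 1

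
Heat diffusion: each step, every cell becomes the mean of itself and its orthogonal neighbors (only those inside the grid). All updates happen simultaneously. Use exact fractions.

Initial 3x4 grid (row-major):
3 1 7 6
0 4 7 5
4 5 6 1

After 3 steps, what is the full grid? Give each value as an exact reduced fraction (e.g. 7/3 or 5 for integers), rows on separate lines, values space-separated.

Answer: 6239/2160 13801/3600 5627/1200 3761/720
46159/14400 22691/6000 9617/2000 23713/4800
2423/720 1639/400 1809/400 1157/240

Derivation:
After step 1:
  4/3 15/4 21/4 6
  11/4 17/5 29/5 19/4
  3 19/4 19/4 4
After step 2:
  47/18 103/30 26/5 16/3
  629/240 409/100 479/100 411/80
  7/2 159/40 193/40 9/2
After step 3:
  6239/2160 13801/3600 5627/1200 3761/720
  46159/14400 22691/6000 9617/2000 23713/4800
  2423/720 1639/400 1809/400 1157/240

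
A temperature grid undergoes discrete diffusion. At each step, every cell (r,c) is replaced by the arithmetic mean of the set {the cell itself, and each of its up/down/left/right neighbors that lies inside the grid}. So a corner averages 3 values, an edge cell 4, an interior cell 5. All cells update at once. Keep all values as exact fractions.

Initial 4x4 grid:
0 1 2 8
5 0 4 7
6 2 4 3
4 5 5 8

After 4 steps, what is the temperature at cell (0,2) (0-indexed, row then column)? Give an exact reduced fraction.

Step 1: cell (0,2) = 15/4
Step 2: cell (0,2) = 407/120
Step 3: cell (0,2) = 12887/3600
Step 4: cell (0,2) = 77377/21600
Full grid after step 4:
  27247/10800 2271/800 77377/21600 137327/32400
  10537/3600 6307/2000 346469/90000 24109/5400
  12971/3600 37711/10000 384949/90000 31801/6750
  43799/10800 2033/480 491341/108000 158167/32400

Answer: 77377/21600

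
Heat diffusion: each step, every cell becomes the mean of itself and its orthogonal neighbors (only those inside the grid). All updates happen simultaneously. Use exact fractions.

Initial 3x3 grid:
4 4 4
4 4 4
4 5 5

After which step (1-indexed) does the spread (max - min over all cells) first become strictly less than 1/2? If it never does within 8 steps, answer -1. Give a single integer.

Answer: 2

Derivation:
Step 1: max=14/3, min=4, spread=2/3
Step 2: max=161/36, min=4, spread=17/36
  -> spread < 1/2 first at step 2
Step 3: max=9487/2160, min=731/180, spread=143/432
Step 4: max=561149/129600, min=11063/2700, spread=1205/5184
Step 5: max=33403303/7776000, min=297541/72000, spread=10151/62208
Step 6: max=1991909141/466560000, min=80769209/19440000, spread=85517/746496
Step 7: max=119046790927/27993600000, min=9732953671/2332800000, spread=720431/8957952
Step 8: max=7122078194669/1679616000000, min=24400161863/5832000000, spread=6069221/107495424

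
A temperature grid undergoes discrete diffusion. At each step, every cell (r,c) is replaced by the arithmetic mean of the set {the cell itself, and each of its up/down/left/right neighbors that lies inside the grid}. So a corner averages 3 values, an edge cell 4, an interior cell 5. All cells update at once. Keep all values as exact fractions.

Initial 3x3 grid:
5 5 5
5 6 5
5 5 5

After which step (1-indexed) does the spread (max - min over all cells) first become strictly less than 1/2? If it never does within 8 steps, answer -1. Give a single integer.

Step 1: max=21/4, min=5, spread=1/4
  -> spread < 1/2 first at step 1
Step 2: max=131/25, min=409/80, spread=51/400
Step 3: max=24823/4800, min=1847/360, spread=589/14400
Step 4: max=154943/30000, min=1481081/288000, spread=31859/1440000
Step 5: max=89091607/17280000, min=9264721/1800000, spread=751427/86400000
Step 6: max=556634687/108000000, min=5339063129/1036800000, spread=23149331/5184000000
Step 7: max=320522654263/62208000000, min=33374931889/6480000000, spread=616540643/311040000000
Step 8: max=2003112453983/388800000000, min=19226332008761/3732480000000, spread=17737747379/18662400000000

Answer: 1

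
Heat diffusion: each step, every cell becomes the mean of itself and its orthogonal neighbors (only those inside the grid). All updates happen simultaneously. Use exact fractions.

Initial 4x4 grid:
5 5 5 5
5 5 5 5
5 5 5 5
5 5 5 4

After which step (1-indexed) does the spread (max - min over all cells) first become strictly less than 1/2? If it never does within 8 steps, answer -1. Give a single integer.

Answer: 1

Derivation:
Step 1: max=5, min=14/3, spread=1/3
  -> spread < 1/2 first at step 1
Step 2: max=5, min=85/18, spread=5/18
Step 3: max=5, min=1039/216, spread=41/216
Step 4: max=5, min=31357/6480, spread=1043/6480
Step 5: max=5, min=946447/194400, spread=25553/194400
Step 6: max=89921/18000, min=28488541/5832000, spread=645863/5832000
Step 7: max=599029/120000, min=857158309/174960000, spread=16225973/174960000
Step 8: max=269299/54000, min=25766522017/5248800000, spread=409340783/5248800000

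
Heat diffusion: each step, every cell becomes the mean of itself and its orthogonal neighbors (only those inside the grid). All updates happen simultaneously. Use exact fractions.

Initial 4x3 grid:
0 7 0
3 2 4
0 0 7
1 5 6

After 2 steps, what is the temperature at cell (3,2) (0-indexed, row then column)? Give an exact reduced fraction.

Answer: 53/12

Derivation:
Step 1: cell (3,2) = 6
Step 2: cell (3,2) = 53/12
Full grid after step 2:
  41/18 249/80 55/18
  527/240 51/20 431/120
  141/80 57/20 163/40
  2 69/20 53/12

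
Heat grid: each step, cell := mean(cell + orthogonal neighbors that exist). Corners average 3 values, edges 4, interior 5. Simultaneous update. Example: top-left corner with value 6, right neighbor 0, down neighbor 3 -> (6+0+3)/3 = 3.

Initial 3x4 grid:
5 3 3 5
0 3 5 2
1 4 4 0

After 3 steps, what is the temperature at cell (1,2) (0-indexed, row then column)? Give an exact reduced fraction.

Answer: 18917/6000

Derivation:
Step 1: cell (1,2) = 17/5
Step 2: cell (1,2) = 333/100
Step 3: cell (1,2) = 18917/6000
Full grid after step 3:
  1223/432 11417/3600 6131/1800 3577/1080
  37933/14400 4433/1500 18917/6000 2803/900
  535/216 19759/7200 7033/2400 2063/720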